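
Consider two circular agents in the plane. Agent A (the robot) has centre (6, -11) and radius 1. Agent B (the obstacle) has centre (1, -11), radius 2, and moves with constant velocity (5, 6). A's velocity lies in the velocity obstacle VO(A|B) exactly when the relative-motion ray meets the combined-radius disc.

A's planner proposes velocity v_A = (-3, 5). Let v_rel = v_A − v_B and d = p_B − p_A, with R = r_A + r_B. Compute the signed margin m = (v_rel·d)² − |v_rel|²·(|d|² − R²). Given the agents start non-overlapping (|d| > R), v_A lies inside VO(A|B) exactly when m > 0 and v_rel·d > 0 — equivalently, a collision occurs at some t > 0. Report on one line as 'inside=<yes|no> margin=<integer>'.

d = (-5, 0),  |d|² = 25;  R = 1+2 = 3,  c = 25−3² = 16
v_rel = (-8, -1),  |v_rel|² = 65;  v_rel·d = (-8)·(-5) + (-1)·(0) = 40
65·t² − 80·t + 16 = 0  ⇒  m = 40² − 65·16 = 560
m = 560 > 0,  v_rel·d = 40 > 0  ⇒  inside

inside=yes margin=560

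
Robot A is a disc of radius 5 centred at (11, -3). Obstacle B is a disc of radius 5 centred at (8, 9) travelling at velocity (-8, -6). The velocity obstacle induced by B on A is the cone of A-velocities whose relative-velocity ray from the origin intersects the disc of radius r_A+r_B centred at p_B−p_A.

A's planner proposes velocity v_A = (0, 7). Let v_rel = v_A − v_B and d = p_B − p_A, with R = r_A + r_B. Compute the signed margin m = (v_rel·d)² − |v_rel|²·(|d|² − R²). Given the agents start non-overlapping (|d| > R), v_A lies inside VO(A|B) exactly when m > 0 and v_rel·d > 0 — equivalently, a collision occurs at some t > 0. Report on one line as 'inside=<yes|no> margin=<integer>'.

d = (-3, 12),  |d|² = 153;  R = 5+5 = 10,  c = 153−10² = 53
v_rel = (8, 13),  |v_rel|² = 233;  v_rel·d = (8)·(-3) + (13)·(12) = 132
233·t² − 264·t + 53 = 0  ⇒  m = 132² − 233·53 = 5075
m = 5075 > 0,  v_rel·d = 132 > 0  ⇒  inside

inside=yes margin=5075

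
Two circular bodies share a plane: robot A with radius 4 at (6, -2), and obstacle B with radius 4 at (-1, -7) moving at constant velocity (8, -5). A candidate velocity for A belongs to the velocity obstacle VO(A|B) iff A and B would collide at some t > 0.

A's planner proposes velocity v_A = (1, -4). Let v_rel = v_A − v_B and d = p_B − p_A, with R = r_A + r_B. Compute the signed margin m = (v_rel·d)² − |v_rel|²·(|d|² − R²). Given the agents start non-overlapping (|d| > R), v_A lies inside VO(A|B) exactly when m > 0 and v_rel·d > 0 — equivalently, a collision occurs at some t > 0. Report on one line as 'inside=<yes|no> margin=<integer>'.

d = (-7, -5),  |d|² = 74;  R = 4+4 = 8,  c = 74−8² = 10
v_rel = (-7, 1),  |v_rel|² = 50;  v_rel·d = (-7)·(-7) + (1)·(-5) = 44
50·t² − 88·t + 10 = 0  ⇒  m = 44² − 50·10 = 1436
m = 1436 > 0,  v_rel·d = 44 > 0  ⇒  inside

inside=yes margin=1436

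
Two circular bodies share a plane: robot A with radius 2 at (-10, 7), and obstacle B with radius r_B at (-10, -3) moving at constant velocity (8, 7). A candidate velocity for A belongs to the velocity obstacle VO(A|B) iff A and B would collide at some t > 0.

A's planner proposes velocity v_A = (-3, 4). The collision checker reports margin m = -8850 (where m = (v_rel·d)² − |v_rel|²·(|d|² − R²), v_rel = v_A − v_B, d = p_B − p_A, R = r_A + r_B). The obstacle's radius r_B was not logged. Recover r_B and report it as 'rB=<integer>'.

m = -8850
d = (0, -10);  v_rel = (-11, -3),  |v_rel|² = 130
v_rel×d = (-11)·(-10) − (-3)·(0) = 110
since m = R²·130 − 110²:  R² = (12100 + -8850) / 130 = 25
R = √25 = 5  ⇒  r_B = 5 − 2 = 3

rB=3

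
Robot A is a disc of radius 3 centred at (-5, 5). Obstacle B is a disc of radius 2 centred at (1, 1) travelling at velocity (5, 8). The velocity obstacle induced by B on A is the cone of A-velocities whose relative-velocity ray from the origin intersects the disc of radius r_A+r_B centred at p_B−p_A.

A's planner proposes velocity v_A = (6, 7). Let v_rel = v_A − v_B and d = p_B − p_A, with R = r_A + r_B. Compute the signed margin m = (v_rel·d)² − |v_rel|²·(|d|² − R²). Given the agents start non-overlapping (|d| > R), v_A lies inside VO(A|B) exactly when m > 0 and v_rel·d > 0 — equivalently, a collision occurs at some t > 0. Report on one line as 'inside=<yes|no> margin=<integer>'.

d = (6, -4),  |d|² = 52;  R = 3+2 = 5,  c = 52−5² = 27
v_rel = (1, -1),  |v_rel|² = 2;  v_rel·d = (1)·(6) + (-1)·(-4) = 10
2·t² − 20·t + 27 = 0  ⇒  m = 10² − 2·27 = 46
m = 46 > 0,  v_rel·d = 10 > 0  ⇒  inside

inside=yes margin=46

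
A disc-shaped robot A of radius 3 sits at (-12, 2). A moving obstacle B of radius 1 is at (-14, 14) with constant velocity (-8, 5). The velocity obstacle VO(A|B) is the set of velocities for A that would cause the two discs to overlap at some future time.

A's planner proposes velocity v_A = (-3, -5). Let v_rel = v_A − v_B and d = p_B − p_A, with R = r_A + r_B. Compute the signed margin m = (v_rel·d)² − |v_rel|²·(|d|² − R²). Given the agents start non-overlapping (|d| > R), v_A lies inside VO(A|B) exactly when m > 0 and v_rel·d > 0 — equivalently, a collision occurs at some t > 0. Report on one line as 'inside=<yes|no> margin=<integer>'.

d = (-2, 12),  |d|² = 148;  R = 3+1 = 4,  c = 148−4² = 132
v_rel = (5, -10),  |v_rel|² = 125;  v_rel·d = (5)·(-2) + (-10)·(12) = -130
125·t² + 260·t + 132 = 0  ⇒  m = (-130)² − 125·132 = 400
m = 400 > 0,  v_rel·d = -130 < 0  ⇒  outside

inside=no margin=400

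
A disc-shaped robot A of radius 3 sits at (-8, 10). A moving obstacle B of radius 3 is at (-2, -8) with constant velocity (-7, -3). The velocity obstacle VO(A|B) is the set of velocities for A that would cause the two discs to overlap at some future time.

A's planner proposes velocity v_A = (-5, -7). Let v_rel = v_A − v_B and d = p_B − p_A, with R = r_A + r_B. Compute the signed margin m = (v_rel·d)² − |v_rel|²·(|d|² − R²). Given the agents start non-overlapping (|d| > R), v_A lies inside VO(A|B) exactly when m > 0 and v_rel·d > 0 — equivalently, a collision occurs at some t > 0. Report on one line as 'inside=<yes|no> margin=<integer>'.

d = (6, -18),  |d|² = 360;  R = 3+3 = 6,  c = 360−6² = 324
v_rel = (2, -4),  |v_rel|² = 20;  v_rel·d = (2)·(6) + (-4)·(-18) = 84
20·t² − 168·t + 324 = 0  ⇒  m = 84² − 20·324 = 576
m = 576 > 0,  v_rel·d = 84 > 0  ⇒  inside

inside=yes margin=576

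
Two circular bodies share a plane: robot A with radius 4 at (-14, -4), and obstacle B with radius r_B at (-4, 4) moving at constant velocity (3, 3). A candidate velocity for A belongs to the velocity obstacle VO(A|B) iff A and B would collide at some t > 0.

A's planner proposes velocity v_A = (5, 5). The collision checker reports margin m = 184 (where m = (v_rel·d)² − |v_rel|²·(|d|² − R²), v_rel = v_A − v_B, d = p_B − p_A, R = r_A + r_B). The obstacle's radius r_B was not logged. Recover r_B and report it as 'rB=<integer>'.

m = 184
d = (10, 8);  v_rel = (2, 2),  |v_rel|² = 8
v_rel×d = (2)·(8) − (2)·(10) = -4
since m = R²·8 − (-4)²:  R² = (16 + 184) / 8 = 25
R = √25 = 5  ⇒  r_B = 5 − 4 = 1

rB=1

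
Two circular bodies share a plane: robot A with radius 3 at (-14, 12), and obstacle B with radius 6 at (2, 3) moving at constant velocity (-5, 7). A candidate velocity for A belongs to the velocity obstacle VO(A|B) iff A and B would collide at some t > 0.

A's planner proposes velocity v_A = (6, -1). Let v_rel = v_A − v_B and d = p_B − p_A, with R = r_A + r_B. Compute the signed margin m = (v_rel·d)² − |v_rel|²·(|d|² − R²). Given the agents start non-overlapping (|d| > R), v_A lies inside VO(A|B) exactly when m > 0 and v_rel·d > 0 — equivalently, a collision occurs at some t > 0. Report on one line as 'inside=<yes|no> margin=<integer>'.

d = (16, -9),  |d|² = 337;  R = 3+6 = 9,  c = 337−9² = 256
v_rel = (11, -8),  |v_rel|² = 185;  v_rel·d = (11)·(16) + (-8)·(-9) = 248
185·t² − 496·t + 256 = 0  ⇒  m = 248² − 185·256 = 14144
m = 14144 > 0,  v_rel·d = 248 > 0  ⇒  inside

inside=yes margin=14144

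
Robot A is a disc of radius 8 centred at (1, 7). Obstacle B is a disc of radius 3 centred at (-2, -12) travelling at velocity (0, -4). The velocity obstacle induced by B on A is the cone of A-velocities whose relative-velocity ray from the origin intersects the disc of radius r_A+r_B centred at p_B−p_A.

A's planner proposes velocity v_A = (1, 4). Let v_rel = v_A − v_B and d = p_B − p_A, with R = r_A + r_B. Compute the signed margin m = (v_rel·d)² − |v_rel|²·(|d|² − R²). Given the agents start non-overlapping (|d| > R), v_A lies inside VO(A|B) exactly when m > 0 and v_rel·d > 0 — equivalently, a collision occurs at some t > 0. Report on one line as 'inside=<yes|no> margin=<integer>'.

d = (-3, -19),  |d|² = 370;  R = 8+3 = 11,  c = 370−11² = 249
v_rel = (1, 8),  |v_rel|² = 65;  v_rel·d = (1)·(-3) + (8)·(-19) = -155
65·t² + 310·t + 249 = 0  ⇒  m = (-155)² − 65·249 = 7840
m = 7840 > 0,  v_rel·d = -155 < 0  ⇒  outside

inside=no margin=7840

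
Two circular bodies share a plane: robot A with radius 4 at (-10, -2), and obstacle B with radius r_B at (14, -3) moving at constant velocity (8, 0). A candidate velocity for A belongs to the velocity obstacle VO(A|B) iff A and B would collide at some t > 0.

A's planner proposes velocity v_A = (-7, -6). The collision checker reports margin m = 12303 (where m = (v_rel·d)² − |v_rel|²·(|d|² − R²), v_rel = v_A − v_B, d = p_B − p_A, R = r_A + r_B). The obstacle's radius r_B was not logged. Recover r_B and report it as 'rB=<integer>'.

m = 12303
d = (24, -1);  v_rel = (-15, -6),  |v_rel|² = 261
v_rel×d = (-15)·(-1) − (-6)·(24) = 159
since m = R²·261 − 159²:  R² = (25281 + 12303) / 261 = 144
R = √144 = 12  ⇒  r_B = 12 − 4 = 8

rB=8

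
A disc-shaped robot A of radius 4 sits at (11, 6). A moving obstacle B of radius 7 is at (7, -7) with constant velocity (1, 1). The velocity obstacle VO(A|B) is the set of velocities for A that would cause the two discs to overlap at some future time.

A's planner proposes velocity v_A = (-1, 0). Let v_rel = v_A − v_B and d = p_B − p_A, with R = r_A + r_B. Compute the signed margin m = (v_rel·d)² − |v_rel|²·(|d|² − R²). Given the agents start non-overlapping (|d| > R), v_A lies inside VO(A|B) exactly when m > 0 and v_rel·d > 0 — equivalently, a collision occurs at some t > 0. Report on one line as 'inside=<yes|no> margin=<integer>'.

d = (-4, -13),  |d|² = 185;  R = 4+7 = 11,  c = 185−11² = 64
v_rel = (-2, -1),  |v_rel|² = 5;  v_rel·d = (-2)·(-4) + (-1)·(-13) = 21
5·t² − 42·t + 64 = 0  ⇒  m = 21² − 5·64 = 121
m = 121 > 0,  v_rel·d = 21 > 0  ⇒  inside

inside=yes margin=121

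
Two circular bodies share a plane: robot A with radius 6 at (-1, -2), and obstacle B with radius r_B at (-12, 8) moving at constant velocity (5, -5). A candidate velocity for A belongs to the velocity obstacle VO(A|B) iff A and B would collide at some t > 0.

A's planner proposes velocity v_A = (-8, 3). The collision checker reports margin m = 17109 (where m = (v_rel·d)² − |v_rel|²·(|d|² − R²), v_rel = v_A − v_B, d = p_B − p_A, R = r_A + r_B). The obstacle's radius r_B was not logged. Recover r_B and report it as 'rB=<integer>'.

m = 17109
d = (-11, 10);  v_rel = (-13, 8),  |v_rel|² = 233
v_rel×d = (-13)·(10) − (8)·(-11) = -42
since m = R²·233 − (-42)²:  R² = (1764 + 17109) / 233 = 81
R = √81 = 9  ⇒  r_B = 9 − 6 = 3

rB=3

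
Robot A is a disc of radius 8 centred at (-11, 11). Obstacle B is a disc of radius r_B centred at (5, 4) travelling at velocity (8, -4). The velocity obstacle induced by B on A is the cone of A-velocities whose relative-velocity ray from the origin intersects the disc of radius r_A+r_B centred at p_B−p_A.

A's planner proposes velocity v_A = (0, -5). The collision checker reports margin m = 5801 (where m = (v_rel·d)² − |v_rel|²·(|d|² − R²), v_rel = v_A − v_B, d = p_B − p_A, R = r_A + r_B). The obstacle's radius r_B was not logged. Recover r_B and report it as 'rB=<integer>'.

m = 5801
d = (16, -7);  v_rel = (-8, -1),  |v_rel|² = 65
v_rel×d = (-8)·(-7) − (-1)·(16) = 72
since m = R²·65 − 72²:  R² = (5184 + 5801) / 65 = 169
R = √169 = 13  ⇒  r_B = 13 − 8 = 5

rB=5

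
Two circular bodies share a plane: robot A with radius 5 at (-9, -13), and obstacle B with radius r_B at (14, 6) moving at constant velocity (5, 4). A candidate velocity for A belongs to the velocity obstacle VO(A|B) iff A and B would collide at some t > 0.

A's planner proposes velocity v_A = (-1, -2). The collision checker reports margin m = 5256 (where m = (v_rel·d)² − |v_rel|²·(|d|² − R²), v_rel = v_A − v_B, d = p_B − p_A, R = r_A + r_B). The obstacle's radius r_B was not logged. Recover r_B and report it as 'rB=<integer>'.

m = 5256
d = (23, 19);  v_rel = (-6, -6),  |v_rel|² = 72
v_rel×d = (-6)·(19) − (-6)·(23) = 24
since m = R²·72 − 24²:  R² = (576 + 5256) / 72 = 81
R = √81 = 9  ⇒  r_B = 9 − 5 = 4

rB=4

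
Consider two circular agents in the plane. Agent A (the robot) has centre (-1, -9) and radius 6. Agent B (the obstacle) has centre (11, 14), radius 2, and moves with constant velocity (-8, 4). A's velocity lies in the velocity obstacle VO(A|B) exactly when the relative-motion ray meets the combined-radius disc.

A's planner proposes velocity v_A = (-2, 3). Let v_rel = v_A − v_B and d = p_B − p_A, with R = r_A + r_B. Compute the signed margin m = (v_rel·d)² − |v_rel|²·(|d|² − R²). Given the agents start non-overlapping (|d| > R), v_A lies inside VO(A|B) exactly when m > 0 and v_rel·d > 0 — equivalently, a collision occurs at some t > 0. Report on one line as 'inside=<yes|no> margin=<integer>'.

d = (12, 23),  |d|² = 673;  R = 6+2 = 8,  c = 673−8² = 609
v_rel = (6, -1),  |v_rel|² = 37;  v_rel·d = (6)·(12) + (-1)·(23) = 49
37·t² − 98·t + 609 = 0  ⇒  m = 49² − 37·609 = -20132
m = -20132 < 0,  v_rel·d = 49 > 0  ⇒  outside

inside=no margin=-20132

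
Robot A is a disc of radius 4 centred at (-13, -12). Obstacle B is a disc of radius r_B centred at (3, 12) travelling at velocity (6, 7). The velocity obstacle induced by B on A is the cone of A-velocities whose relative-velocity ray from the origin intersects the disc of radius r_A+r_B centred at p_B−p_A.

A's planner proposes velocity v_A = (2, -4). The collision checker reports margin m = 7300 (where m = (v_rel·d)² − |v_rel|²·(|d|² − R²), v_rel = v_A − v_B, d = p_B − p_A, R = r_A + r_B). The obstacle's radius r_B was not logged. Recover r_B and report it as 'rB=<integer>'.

m = 7300
d = (16, 24);  v_rel = (-4, -11),  |v_rel|² = 137
v_rel×d = (-4)·(24) − (-11)·(16) = 80
since m = R²·137 − 80²:  R² = (6400 + 7300) / 137 = 100
R = √100 = 10  ⇒  r_B = 10 − 4 = 6

rB=6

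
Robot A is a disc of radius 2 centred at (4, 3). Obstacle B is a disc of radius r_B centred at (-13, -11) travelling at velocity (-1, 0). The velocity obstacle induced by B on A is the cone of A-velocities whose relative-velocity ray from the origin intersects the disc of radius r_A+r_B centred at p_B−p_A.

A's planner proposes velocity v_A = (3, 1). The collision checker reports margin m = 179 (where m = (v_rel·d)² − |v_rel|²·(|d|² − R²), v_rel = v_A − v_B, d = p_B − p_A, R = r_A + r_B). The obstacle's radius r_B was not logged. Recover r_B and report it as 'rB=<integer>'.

m = 179
d = (-17, -14);  v_rel = (4, 1),  |v_rel|² = 17
v_rel×d = (4)·(-14) − (1)·(-17) = -39
since m = R²·17 − (-39)²:  R² = (1521 + 179) / 17 = 100
R = √100 = 10  ⇒  r_B = 10 − 2 = 8

rB=8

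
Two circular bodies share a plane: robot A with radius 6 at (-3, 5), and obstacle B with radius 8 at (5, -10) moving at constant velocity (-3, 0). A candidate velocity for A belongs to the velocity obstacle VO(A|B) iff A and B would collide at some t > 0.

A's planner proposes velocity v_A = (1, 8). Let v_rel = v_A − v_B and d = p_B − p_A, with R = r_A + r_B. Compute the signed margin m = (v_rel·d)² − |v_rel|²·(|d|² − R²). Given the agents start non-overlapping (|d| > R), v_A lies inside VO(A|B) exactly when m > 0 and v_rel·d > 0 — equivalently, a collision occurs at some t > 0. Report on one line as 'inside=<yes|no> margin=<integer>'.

d = (8, -15),  |d|² = 289;  R = 6+8 = 14,  c = 289−14² = 93
v_rel = (4, 8),  |v_rel|² = 80;  v_rel·d = (4)·(8) + (8)·(-15) = -88
80·t² + 176·t + 93 = 0  ⇒  m = (-88)² − 80·93 = 304
m = 304 > 0,  v_rel·d = -88 < 0  ⇒  outside

inside=no margin=304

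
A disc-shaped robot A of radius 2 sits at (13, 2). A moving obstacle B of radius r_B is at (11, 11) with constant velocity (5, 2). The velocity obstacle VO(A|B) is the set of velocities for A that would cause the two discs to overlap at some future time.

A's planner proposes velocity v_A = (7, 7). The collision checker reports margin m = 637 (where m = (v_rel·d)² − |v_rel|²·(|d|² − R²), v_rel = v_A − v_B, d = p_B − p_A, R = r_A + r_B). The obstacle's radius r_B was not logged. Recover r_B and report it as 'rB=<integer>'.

m = 637
d = (-2, 9);  v_rel = (2, 5),  |v_rel|² = 29
v_rel×d = (2)·(9) − (5)·(-2) = 28
since m = R²·29 − 28²:  R² = (784 + 637) / 29 = 49
R = √49 = 7  ⇒  r_B = 7 − 2 = 5

rB=5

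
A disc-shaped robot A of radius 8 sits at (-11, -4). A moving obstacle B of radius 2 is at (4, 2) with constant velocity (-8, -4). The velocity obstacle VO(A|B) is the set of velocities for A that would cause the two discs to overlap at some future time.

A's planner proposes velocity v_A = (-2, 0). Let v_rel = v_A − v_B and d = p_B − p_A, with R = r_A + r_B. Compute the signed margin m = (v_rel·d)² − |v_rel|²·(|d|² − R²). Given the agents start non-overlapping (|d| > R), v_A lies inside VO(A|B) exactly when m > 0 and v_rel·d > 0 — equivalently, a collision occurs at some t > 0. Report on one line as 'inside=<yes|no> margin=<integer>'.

d = (15, 6),  |d|² = 261;  R = 8+2 = 10,  c = 261−10² = 161
v_rel = (6, 4),  |v_rel|² = 52;  v_rel·d = (6)·(15) + (4)·(6) = 114
52·t² − 228·t + 161 = 0  ⇒  m = 114² − 52·161 = 4624
m = 4624 > 0,  v_rel·d = 114 > 0  ⇒  inside

inside=yes margin=4624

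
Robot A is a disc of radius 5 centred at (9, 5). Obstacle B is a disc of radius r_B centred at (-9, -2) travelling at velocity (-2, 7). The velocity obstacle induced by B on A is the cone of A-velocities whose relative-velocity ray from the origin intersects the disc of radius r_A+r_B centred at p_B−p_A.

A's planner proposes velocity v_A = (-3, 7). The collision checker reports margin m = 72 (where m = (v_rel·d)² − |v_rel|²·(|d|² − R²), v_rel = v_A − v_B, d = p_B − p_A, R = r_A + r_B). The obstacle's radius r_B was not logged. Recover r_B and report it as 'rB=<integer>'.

m = 72
d = (-18, -7);  v_rel = (-1, 0),  |v_rel|² = 1
v_rel×d = (-1)·(-7) − (0)·(-18) = 7
since m = R²·1 − 7²:  R² = (49 + 72) / 1 = 121
R = √121 = 11  ⇒  r_B = 11 − 5 = 6

rB=6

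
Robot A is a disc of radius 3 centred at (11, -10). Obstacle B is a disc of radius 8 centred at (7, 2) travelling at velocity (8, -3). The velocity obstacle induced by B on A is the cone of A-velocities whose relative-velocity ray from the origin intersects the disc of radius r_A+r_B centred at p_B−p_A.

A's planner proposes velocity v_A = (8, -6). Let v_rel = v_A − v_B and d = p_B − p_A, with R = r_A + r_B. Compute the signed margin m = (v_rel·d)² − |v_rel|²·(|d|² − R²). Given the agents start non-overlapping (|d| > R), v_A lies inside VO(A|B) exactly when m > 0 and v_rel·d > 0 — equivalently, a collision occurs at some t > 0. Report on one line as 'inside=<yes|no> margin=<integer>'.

d = (-4, 12),  |d|² = 160;  R = 3+8 = 11,  c = 160−11² = 39
v_rel = (0, -3),  |v_rel|² = 9;  v_rel·d = (0)·(-4) + (-3)·(12) = -36
9·t² + 72·t + 39 = 0  ⇒  m = (-36)² − 9·39 = 945
m = 945 > 0,  v_rel·d = -36 < 0  ⇒  outside

inside=no margin=945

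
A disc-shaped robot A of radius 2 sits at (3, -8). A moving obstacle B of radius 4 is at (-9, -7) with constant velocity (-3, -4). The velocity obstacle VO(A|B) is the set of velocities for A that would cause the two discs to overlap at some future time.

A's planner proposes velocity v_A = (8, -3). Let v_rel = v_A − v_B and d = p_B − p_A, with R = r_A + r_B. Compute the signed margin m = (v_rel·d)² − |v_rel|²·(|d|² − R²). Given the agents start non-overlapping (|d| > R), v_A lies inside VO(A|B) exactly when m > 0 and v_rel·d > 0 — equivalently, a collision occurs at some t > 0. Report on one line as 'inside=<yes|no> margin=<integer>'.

d = (-12, 1),  |d|² = 145;  R = 2+4 = 6,  c = 145−6² = 109
v_rel = (11, 1),  |v_rel|² = 122;  v_rel·d = (11)·(-12) + (1)·(1) = -131
122·t² + 262·t + 109 = 0  ⇒  m = (-131)² − 122·109 = 3863
m = 3863 > 0,  v_rel·d = -131 < 0  ⇒  outside

inside=no margin=3863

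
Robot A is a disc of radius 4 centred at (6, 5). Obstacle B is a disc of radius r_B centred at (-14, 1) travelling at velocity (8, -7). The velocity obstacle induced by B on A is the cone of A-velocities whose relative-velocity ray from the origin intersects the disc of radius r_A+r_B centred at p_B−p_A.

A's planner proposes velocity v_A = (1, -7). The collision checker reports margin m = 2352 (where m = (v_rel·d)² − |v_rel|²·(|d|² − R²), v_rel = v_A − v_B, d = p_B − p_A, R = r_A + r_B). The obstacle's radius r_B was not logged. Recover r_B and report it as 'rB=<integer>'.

m = 2352
d = (-20, -4);  v_rel = (-7, 0),  |v_rel|² = 49
v_rel×d = (-7)·(-4) − (0)·(-20) = 28
since m = R²·49 − 28²:  R² = (784 + 2352) / 49 = 64
R = √64 = 8  ⇒  r_B = 8 − 4 = 4

rB=4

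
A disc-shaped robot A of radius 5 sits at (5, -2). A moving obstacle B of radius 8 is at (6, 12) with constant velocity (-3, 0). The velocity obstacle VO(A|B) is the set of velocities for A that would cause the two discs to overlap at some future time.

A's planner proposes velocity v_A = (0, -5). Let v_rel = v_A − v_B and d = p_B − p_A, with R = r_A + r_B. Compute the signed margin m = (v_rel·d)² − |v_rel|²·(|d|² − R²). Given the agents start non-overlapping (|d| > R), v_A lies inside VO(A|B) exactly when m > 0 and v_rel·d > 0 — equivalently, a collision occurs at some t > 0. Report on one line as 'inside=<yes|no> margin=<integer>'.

d = (1, 14),  |d|² = 197;  R = 5+8 = 13,  c = 197−13² = 28
v_rel = (3, -5),  |v_rel|² = 34;  v_rel·d = (3)·(1) + (-5)·(14) = -67
34·t² + 134·t + 28 = 0  ⇒  m = (-67)² − 34·28 = 3537
m = 3537 > 0,  v_rel·d = -67 < 0  ⇒  outside

inside=no margin=3537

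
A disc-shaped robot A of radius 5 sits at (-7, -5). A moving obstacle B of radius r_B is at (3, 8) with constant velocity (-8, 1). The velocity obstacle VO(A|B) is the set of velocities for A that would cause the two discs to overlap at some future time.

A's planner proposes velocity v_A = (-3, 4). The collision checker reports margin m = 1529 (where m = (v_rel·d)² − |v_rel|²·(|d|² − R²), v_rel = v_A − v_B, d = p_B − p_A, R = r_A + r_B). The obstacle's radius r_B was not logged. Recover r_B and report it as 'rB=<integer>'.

m = 1529
d = (10, 13);  v_rel = (5, 3),  |v_rel|² = 34
v_rel×d = (5)·(13) − (3)·(10) = 35
since m = R²·34 − 35²:  R² = (1225 + 1529) / 34 = 81
R = √81 = 9  ⇒  r_B = 9 − 5 = 4

rB=4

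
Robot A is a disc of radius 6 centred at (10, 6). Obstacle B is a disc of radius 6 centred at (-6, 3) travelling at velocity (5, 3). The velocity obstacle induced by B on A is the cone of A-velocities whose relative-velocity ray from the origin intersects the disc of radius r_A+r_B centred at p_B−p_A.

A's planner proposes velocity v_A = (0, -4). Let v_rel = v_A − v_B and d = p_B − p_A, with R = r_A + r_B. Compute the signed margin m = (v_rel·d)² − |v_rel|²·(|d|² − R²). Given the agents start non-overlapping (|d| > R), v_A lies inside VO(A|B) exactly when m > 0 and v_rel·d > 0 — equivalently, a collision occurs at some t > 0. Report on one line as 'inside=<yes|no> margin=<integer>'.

d = (-16, -3),  |d|² = 265;  R = 6+6 = 12,  c = 265−12² = 121
v_rel = (-5, -7),  |v_rel|² = 74;  v_rel·d = (-5)·(-16) + (-7)·(-3) = 101
74·t² − 202·t + 121 = 0  ⇒  m = 101² − 74·121 = 1247
m = 1247 > 0,  v_rel·d = 101 > 0  ⇒  inside

inside=yes margin=1247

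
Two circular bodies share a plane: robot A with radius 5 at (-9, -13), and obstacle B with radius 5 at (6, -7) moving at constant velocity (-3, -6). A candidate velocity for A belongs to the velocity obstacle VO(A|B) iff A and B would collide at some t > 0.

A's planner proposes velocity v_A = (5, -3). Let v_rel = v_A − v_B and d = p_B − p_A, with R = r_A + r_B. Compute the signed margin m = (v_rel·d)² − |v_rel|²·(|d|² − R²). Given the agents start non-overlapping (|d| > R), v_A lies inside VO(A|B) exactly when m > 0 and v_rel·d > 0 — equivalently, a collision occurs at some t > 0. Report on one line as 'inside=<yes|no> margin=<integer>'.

d = (15, 6),  |d|² = 261;  R = 5+5 = 10,  c = 261−10² = 161
v_rel = (8, 3),  |v_rel|² = 73;  v_rel·d = (8)·(15) + (3)·(6) = 138
73·t² − 276·t + 161 = 0  ⇒  m = 138² − 73·161 = 7291
m = 7291 > 0,  v_rel·d = 138 > 0  ⇒  inside

inside=yes margin=7291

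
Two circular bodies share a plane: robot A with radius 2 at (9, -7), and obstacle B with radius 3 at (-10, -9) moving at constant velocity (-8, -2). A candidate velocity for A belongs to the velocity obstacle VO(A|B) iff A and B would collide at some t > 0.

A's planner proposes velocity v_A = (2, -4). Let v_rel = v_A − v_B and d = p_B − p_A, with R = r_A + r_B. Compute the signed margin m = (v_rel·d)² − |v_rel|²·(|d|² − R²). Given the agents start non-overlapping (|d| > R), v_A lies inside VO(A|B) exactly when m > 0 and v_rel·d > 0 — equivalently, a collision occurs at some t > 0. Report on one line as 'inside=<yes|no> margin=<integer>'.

d = (-19, -2),  |d|² = 365;  R = 2+3 = 5,  c = 365−5² = 340
v_rel = (10, -2),  |v_rel|² = 104;  v_rel·d = (10)·(-19) + (-2)·(-2) = -186
104·t² + 372·t + 340 = 0  ⇒  m = (-186)² − 104·340 = -764
m = -764 < 0,  v_rel·d = -186 < 0  ⇒  outside

inside=no margin=-764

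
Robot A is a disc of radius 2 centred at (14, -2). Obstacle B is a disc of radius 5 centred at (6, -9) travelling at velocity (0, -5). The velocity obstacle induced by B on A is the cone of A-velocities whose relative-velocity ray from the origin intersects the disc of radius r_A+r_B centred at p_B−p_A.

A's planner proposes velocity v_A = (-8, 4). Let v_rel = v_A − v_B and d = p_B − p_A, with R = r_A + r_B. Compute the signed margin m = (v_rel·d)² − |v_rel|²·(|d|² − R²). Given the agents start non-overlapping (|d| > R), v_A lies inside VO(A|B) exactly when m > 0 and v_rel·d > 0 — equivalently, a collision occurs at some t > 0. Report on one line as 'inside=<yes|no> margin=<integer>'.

d = (-8, -7),  |d|² = 113;  R = 2+5 = 7,  c = 113−7² = 64
v_rel = (-8, 9),  |v_rel|² = 145;  v_rel·d = (-8)·(-8) + (9)·(-7) = 1
145·t² − 2·t + 64 = 0  ⇒  m = 1² − 145·64 = -9279
m = -9279 < 0,  v_rel·d = 1 > 0  ⇒  outside

inside=no margin=-9279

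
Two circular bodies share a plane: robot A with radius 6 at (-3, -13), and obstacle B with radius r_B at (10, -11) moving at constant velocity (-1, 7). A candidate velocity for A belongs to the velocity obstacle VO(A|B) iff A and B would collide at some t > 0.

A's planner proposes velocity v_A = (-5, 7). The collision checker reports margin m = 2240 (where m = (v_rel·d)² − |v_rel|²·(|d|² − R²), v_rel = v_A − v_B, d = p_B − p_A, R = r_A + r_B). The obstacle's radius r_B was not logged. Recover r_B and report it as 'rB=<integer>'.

m = 2240
d = (13, 2);  v_rel = (-4, 0),  |v_rel|² = 16
v_rel×d = (-4)·(2) − (0)·(13) = -8
since m = R²·16 − (-8)²:  R² = (64 + 2240) / 16 = 144
R = √144 = 12  ⇒  r_B = 12 − 6 = 6

rB=6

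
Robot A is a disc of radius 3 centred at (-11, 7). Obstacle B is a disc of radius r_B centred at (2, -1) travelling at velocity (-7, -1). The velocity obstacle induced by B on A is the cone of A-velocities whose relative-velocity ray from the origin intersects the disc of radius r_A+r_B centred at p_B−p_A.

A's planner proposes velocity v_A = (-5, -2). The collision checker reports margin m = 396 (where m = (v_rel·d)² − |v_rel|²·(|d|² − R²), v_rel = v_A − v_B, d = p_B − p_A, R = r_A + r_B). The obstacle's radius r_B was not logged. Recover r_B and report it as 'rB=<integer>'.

m = 396
d = (13, -8);  v_rel = (2, -1),  |v_rel|² = 5
v_rel×d = (2)·(-8) − (-1)·(13) = -3
since m = R²·5 − (-3)²:  R² = (9 + 396) / 5 = 81
R = √81 = 9  ⇒  r_B = 9 − 3 = 6

rB=6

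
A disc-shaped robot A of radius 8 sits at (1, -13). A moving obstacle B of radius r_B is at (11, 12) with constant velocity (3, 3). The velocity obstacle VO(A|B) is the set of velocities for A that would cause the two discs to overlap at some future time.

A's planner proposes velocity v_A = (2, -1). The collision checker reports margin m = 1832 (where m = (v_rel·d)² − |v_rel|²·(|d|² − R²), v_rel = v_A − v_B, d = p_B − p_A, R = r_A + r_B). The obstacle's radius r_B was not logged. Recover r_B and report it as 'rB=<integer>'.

m = 1832
d = (10, 25);  v_rel = (-1, -4),  |v_rel|² = 17
v_rel×d = (-1)·(25) − (-4)·(10) = 15
since m = R²·17 − 15²:  R² = (225 + 1832) / 17 = 121
R = √121 = 11  ⇒  r_B = 11 − 8 = 3

rB=3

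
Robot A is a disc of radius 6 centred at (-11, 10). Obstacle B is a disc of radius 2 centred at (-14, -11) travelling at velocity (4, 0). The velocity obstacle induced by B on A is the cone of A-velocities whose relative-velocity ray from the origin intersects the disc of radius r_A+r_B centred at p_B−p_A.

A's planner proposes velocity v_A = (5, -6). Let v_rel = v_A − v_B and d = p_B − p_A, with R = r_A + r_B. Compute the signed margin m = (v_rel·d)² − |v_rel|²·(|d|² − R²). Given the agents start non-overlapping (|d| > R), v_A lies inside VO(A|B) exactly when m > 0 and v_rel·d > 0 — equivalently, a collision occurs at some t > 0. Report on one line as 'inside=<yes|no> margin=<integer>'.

d = (-3, -21),  |d|² = 450;  R = 6+2 = 8,  c = 450−8² = 386
v_rel = (1, -6),  |v_rel|² = 37;  v_rel·d = (1)·(-3) + (-6)·(-21) = 123
37·t² − 246·t + 386 = 0  ⇒  m = 123² − 37·386 = 847
m = 847 > 0,  v_rel·d = 123 > 0  ⇒  inside

inside=yes margin=847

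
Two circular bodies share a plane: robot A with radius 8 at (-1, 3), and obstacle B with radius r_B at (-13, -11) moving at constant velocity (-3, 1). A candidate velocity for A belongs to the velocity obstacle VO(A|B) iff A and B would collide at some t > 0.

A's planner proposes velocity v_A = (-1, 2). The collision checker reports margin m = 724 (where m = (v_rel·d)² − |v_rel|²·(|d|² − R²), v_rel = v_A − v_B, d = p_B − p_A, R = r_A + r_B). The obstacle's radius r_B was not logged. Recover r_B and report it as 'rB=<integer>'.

m = 724
d = (-12, -14);  v_rel = (2, 1),  |v_rel|² = 5
v_rel×d = (2)·(-14) − (1)·(-12) = -16
since m = R²·5 − (-16)²:  R² = (256 + 724) / 5 = 196
R = √196 = 14  ⇒  r_B = 14 − 8 = 6

rB=6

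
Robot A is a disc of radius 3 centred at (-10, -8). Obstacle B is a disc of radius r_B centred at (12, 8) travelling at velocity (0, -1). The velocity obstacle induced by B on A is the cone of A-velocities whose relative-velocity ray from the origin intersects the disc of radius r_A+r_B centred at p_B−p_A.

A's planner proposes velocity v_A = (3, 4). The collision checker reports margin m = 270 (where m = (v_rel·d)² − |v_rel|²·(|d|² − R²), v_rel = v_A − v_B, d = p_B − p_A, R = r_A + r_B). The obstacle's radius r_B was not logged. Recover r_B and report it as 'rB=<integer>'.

m = 270
d = (22, 16);  v_rel = (3, 5),  |v_rel|² = 34
v_rel×d = (3)·(16) − (5)·(22) = -62
since m = R²·34 − (-62)²:  R² = (3844 + 270) / 34 = 121
R = √121 = 11  ⇒  r_B = 11 − 3 = 8

rB=8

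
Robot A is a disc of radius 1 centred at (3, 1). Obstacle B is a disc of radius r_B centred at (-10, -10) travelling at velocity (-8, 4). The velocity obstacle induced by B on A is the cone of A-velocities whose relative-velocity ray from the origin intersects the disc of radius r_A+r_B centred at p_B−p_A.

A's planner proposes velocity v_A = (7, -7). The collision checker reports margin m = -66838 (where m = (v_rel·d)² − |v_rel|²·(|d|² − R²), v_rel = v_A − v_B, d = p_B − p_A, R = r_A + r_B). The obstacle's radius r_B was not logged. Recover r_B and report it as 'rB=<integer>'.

m = -66838
d = (-13, -11);  v_rel = (15, -11),  |v_rel|² = 346
v_rel×d = (15)·(-11) − (-11)·(-13) = -308
since m = R²·346 − (-308)²:  R² = (94864 + -66838) / 346 = 81
R = √81 = 9  ⇒  r_B = 9 − 1 = 8

rB=8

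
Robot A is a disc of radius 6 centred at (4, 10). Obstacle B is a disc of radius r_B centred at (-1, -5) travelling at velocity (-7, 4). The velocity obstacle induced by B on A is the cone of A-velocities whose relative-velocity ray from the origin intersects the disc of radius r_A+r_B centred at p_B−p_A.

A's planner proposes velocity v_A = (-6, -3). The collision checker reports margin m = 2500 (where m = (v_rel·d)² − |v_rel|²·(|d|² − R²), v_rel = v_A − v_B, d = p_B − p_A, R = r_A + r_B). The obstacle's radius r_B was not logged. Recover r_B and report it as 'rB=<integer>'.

m = 2500
d = (-5, -15);  v_rel = (1, -7),  |v_rel|² = 50
v_rel×d = (1)·(-15) − (-7)·(-5) = -50
since m = R²·50 − (-50)²:  R² = (2500 + 2500) / 50 = 100
R = √100 = 10  ⇒  r_B = 10 − 6 = 4

rB=4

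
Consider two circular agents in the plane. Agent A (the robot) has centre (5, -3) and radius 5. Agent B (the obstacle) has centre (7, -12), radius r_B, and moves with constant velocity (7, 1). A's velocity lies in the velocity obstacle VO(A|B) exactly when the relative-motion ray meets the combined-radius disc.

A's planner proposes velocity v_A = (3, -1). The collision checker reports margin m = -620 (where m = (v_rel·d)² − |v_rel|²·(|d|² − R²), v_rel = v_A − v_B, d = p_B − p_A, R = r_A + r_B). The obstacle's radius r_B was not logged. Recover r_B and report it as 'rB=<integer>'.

m = -620
d = (2, -9);  v_rel = (-4, -2),  |v_rel|² = 20
v_rel×d = (-4)·(-9) − (-2)·(2) = 40
since m = R²·20 − 40²:  R² = (1600 + -620) / 20 = 49
R = √49 = 7  ⇒  r_B = 7 − 5 = 2

rB=2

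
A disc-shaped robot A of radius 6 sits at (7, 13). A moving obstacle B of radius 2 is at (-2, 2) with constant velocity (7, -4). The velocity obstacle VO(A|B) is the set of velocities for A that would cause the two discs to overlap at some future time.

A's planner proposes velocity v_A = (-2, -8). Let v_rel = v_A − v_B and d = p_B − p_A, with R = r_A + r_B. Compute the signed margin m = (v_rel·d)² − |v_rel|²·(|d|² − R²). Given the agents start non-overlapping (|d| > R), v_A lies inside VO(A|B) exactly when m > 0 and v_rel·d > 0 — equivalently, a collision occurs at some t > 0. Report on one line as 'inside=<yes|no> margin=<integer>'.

d = (-9, -11),  |d|² = 202;  R = 6+2 = 8,  c = 202−8² = 138
v_rel = (-9, -4),  |v_rel|² = 97;  v_rel·d = (-9)·(-9) + (-4)·(-11) = 125
97·t² − 250·t + 138 = 0  ⇒  m = 125² − 97·138 = 2239
m = 2239 > 0,  v_rel·d = 125 > 0  ⇒  inside

inside=yes margin=2239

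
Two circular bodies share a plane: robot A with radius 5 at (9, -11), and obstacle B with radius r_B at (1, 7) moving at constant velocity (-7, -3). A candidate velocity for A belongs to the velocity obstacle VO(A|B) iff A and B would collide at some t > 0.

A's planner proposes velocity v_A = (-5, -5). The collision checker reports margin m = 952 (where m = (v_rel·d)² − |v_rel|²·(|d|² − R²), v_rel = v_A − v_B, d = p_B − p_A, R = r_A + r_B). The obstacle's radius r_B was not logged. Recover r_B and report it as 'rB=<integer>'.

m = 952
d = (-8, 18);  v_rel = (2, -2),  |v_rel|² = 8
v_rel×d = (2)·(18) − (-2)·(-8) = 20
since m = R²·8 − 20²:  R² = (400 + 952) / 8 = 169
R = √169 = 13  ⇒  r_B = 13 − 5 = 8

rB=8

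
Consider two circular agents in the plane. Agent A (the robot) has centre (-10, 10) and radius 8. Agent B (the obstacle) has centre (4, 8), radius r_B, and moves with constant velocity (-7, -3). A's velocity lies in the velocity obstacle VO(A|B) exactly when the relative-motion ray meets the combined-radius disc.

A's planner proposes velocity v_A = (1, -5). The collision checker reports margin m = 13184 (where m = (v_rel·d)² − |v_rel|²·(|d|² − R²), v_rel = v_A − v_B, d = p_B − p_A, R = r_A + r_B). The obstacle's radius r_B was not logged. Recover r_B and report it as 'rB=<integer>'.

m = 13184
d = (14, -2);  v_rel = (8, -2),  |v_rel|² = 68
v_rel×d = (8)·(-2) − (-2)·(14) = 12
since m = R²·68 − 12²:  R² = (144 + 13184) / 68 = 196
R = √196 = 14  ⇒  r_B = 14 − 8 = 6

rB=6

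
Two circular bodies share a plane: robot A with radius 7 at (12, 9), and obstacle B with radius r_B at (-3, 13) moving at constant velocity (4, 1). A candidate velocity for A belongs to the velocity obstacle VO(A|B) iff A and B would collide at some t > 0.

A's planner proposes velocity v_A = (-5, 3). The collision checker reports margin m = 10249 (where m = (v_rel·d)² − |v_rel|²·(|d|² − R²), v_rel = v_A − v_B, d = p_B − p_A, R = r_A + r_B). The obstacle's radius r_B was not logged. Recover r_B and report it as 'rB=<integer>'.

m = 10249
d = (-15, 4);  v_rel = (-9, 2),  |v_rel|² = 85
v_rel×d = (-9)·(4) − (2)·(-15) = -6
since m = R²·85 − (-6)²:  R² = (36 + 10249) / 85 = 121
R = √121 = 11  ⇒  r_B = 11 − 7 = 4

rB=4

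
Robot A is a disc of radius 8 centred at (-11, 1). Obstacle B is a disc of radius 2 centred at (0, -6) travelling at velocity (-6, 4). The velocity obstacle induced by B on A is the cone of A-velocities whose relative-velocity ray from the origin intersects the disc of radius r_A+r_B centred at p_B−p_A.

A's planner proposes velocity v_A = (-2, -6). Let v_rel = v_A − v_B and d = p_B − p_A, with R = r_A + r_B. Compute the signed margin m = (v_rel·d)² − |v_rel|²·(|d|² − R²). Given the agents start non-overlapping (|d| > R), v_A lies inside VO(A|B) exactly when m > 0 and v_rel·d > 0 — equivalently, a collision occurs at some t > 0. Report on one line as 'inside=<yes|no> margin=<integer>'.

d = (11, -7),  |d|² = 170;  R = 8+2 = 10,  c = 170−10² = 70
v_rel = (4, -10),  |v_rel|² = 116;  v_rel·d = (4)·(11) + (-10)·(-7) = 114
116·t² − 228·t + 70 = 0  ⇒  m = 114² − 116·70 = 4876
m = 4876 > 0,  v_rel·d = 114 > 0  ⇒  inside

inside=yes margin=4876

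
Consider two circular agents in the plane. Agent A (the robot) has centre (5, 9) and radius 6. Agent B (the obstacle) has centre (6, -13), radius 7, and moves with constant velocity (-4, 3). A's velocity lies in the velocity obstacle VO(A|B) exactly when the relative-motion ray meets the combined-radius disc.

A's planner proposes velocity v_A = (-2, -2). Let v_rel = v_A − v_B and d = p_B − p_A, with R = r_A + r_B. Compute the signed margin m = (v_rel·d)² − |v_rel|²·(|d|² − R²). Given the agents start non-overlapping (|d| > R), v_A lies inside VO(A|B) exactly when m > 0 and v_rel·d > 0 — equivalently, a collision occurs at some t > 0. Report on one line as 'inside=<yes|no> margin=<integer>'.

d = (1, -22),  |d|² = 485;  R = 6+7 = 13,  c = 485−13² = 316
v_rel = (2, -5),  |v_rel|² = 29;  v_rel·d = (2)·(1) + (-5)·(-22) = 112
29·t² − 224·t + 316 = 0  ⇒  m = 112² − 29·316 = 3380
m = 3380 > 0,  v_rel·d = 112 > 0  ⇒  inside

inside=yes margin=3380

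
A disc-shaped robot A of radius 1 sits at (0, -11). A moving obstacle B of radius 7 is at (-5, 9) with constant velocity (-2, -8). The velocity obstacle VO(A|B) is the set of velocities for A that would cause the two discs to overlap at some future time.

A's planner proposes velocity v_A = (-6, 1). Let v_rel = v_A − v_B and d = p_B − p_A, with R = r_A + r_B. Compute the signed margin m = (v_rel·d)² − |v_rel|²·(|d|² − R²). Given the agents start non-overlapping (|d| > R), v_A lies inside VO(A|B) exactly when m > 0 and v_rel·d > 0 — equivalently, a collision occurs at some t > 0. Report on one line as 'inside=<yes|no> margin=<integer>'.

d = (-5, 20),  |d|² = 425;  R = 1+7 = 8,  c = 425−8² = 361
v_rel = (-4, 9),  |v_rel|² = 97;  v_rel·d = (-4)·(-5) + (9)·(20) = 200
97·t² − 400·t + 361 = 0  ⇒  m = 200² − 97·361 = 4983
m = 4983 > 0,  v_rel·d = 200 > 0  ⇒  inside

inside=yes margin=4983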